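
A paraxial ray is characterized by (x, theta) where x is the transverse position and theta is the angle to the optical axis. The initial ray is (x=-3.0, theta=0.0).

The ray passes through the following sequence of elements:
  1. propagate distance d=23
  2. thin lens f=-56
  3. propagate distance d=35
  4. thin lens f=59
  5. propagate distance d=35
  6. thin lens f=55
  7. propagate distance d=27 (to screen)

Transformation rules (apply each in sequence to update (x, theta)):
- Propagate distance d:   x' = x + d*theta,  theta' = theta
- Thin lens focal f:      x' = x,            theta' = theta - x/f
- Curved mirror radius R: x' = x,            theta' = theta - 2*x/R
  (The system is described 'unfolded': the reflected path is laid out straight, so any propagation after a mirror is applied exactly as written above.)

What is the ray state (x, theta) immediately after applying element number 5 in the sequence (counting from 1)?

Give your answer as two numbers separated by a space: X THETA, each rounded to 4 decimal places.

Answer: -3.8581 0.0291

Derivation:
Initial: x=-3.0000 theta=0.0000
After 1 (propagate distance d=23): x=-3.0000 theta=0.0000
After 2 (thin lens f=-56): x=-3.0000 theta=-3/56 (≈-0.0536)
After 3 (propagate distance d=35): x=-4.8750 theta=-3/56 (≈-0.0536)
After 4 (thin lens f=59): x=-4.8750 theta=12/413 (≈0.0291)
After 5 (propagate distance d=35): x=-1821/472 (≈-3.8581) theta=12/413 (≈0.0291)
Rounded to 4 decimal places: x = -3.8581, theta = 0.0291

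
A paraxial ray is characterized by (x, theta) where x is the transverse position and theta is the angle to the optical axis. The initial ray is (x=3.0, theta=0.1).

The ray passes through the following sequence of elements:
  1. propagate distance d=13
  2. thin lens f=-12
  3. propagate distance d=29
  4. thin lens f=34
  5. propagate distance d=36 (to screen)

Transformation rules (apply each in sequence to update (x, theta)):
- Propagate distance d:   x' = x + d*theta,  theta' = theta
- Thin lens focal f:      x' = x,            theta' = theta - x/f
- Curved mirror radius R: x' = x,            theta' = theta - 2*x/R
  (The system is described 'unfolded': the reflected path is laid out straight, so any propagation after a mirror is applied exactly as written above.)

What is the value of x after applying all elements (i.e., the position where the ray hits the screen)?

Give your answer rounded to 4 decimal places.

Answer: 15.4652

Derivation:
Initial: x=3.0000 theta=0.1000
After 1 (propagate distance d=13): x=4.3000 theta=0.1000
After 2 (thin lens f=-12): x=4.3000 theta=11/24 (≈0.4583)
After 3 (propagate distance d=29): x=2111/120 (≈17.5917) theta=11/24 (≈0.4583)
After 4 (thin lens f=34): x=2111/120 (≈17.5917) theta=-241/4080 (≈-0.0591)
After 5 (propagate distance d=36 (to screen)): x=31549/2040 (≈15.4652) theta=-241/4080 (≈-0.0591)
Rounded to 4 decimal places: x = 15.4652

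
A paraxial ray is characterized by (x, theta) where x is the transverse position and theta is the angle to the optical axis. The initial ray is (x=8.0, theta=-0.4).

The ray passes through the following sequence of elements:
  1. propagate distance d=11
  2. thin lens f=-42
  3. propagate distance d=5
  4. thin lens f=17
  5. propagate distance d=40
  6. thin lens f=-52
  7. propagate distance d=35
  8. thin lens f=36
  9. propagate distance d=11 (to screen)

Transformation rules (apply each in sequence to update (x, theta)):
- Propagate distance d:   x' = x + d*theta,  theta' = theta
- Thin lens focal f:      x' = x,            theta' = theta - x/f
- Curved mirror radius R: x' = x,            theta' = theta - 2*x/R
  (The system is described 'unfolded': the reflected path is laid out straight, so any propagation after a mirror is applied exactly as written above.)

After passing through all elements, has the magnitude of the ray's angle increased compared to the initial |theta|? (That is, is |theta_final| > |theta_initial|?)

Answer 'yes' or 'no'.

Initial: x=8.0000 theta=-0.4000
After 1 (propagate distance d=11): x=3.6000 theta=-0.4000
After 2 (thin lens f=-42): x=3.6000 theta=-11/35 (≈-0.3143)
After 3 (propagate distance d=5): x=71/35 (≈2.0286) theta=-11/35 (≈-0.3143)
After 4 (thin lens f=17): x=71/35 (≈2.0286) theta=-258/595 (≈-0.4336)
After 5 (propagate distance d=40): x=-9113/595 (≈-15.3160) theta=-258/595 (≈-0.4336)
After 6 (thin lens f=-52): x=-9113/595 (≈-15.3160) theta=-1733/2380 (≈-0.7282)
After 7 (propagate distance d=35): x=-97107/2380 (≈-40.8013) theta=-1733/2380 (≈-0.7282)
After 8 (thin lens f=36): x=-97107/2380 (≈-40.8013) theta=11573/28560 (≈0.4052)
After 9 (propagate distance d=11 (to screen)): x=-148283/4080 (≈-36.3439) theta=11573/28560 (≈0.4052)
|theta_initial|=0.4000 |theta_final|=11573/28560 (≈0.4052) -> increased

Answer: yes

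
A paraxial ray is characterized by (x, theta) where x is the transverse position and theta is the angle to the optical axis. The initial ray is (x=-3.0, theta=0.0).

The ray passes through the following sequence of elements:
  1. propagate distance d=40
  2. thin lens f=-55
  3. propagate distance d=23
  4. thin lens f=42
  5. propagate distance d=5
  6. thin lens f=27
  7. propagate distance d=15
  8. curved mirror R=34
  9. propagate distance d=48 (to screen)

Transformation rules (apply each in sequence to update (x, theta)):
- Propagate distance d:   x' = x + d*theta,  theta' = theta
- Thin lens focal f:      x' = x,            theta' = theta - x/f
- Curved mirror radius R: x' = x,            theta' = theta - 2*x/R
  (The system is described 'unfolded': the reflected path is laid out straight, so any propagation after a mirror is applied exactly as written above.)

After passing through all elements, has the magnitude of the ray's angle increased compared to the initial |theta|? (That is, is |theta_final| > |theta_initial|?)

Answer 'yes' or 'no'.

Initial: x=-3.0000 theta=0.0000
After 1 (propagate distance d=40): x=-3.0000 theta=0.0000
After 2 (thin lens f=-55): x=-3.0000 theta=-3/55 (≈-0.0545)
After 3 (propagate distance d=23): x=-234/55 (≈-4.2545) theta=-3/55 (≈-0.0545)
After 4 (thin lens f=42): x=-234/55 (≈-4.2545) theta=18/385 (≈0.0468)
After 5 (propagate distance d=5): x=-1548/385 (≈-4.0208) theta=18/385 (≈0.0468)
After 6 (thin lens f=27): x=-1548/385 (≈-4.0208) theta=226/1155 (≈0.1957)
After 7 (propagate distance d=15): x=-38/35 (≈-1.0857) theta=226/1155 (≈0.1957)
After 8 (curved mirror R=34): x=-38/35 (≈-1.0857) theta=728/2805 (≈0.2595)
After 9 (propagate distance d=48 (to screen)): x=14886/1309 (≈11.3720) theta=728/2805 (≈0.2595)
|theta_initial|=0.0000 |theta_final|=728/2805 (≈0.2595) -> increased

Answer: yes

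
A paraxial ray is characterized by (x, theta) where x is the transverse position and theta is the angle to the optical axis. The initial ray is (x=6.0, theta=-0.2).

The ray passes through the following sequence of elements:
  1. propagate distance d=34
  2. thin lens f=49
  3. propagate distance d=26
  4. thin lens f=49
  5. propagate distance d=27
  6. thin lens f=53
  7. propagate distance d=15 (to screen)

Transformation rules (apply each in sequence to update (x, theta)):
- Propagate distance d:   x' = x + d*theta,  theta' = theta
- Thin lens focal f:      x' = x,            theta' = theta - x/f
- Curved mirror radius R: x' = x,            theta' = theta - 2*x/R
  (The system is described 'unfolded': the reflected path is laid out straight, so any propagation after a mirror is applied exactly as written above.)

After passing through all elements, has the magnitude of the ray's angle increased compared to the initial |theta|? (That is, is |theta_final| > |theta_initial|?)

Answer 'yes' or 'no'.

Answer: no

Derivation:
Initial: x=6.0000 theta=-0.2000
After 1 (propagate distance d=34): x=-0.8000 theta=-0.2000
After 2 (thin lens f=49): x=-0.8000 theta=-9/49 (≈-0.1837)
After 3 (propagate distance d=26): x=-1366/245 (≈-5.5755) theta=-9/49 (≈-0.1837)
After 4 (thin lens f=49): x=-1366/245 (≈-5.5755) theta=-839/12005 (≈-0.0699)
After 5 (propagate distance d=27): x=-89587/12005 (≈-7.4625) theta=-839/12005 (≈-0.0699)
After 6 (thin lens f=53): x=-89587/12005 (≈-7.4625) theta=9024/127253 (≈0.0709)
After 7 (propagate distance d=15 (to screen)): x=-4071311/636265 (≈-6.3988) theta=9024/127253 (≈0.0709)
|theta_initial|=0.2000 |theta_final|=9024/127253 (≈0.0709) -> not increased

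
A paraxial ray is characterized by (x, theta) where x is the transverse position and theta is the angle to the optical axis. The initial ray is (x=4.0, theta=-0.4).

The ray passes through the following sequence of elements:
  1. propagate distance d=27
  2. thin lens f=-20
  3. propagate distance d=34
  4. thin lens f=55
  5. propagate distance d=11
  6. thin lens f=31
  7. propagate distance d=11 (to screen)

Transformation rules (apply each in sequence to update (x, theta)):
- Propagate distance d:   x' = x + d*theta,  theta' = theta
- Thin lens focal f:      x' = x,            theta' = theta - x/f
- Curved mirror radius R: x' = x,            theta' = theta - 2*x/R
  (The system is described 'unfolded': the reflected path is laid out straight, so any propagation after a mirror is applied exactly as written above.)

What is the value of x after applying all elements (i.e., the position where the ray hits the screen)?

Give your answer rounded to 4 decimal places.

Answer: -23.4951

Derivation:
Initial: x=4.0000 theta=-0.4000
After 1 (propagate distance d=27): x=-6.8000 theta=-0.4000
After 2 (thin lens f=-20): x=-6.8000 theta=-0.7400
After 3 (propagate distance d=34): x=-31.9600 theta=-0.7400
After 4 (thin lens f=55): x=-31.9600 theta=-437/2750 (≈-0.1589)
After 5 (propagate distance d=11): x=-33.7080 theta=-437/2750 (≈-0.1589)
After 6 (thin lens f=31): x=-33.7080 theta=1583/1705 (≈0.9284)
After 7 (propagate distance d=11 (to screen)): x=-182087/7750 (≈-23.4951) theta=1583/1705 (≈0.9284)
Rounded to 4 decimal places: x = -23.4951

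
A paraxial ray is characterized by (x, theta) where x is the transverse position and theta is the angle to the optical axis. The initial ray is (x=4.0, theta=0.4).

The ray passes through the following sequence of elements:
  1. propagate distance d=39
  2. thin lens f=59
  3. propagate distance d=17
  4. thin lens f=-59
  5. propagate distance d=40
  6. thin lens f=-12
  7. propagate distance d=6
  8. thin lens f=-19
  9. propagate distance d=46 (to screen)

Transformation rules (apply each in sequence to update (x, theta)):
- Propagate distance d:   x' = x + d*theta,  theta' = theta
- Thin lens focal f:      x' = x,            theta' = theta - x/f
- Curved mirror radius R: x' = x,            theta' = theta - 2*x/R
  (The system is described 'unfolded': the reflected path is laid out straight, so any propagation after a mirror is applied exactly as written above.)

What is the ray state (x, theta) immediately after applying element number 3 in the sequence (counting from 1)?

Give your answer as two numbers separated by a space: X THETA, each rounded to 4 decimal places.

Answer: 20.7525 0.0678

Derivation:
Initial: x=4.0000 theta=0.4000
After 1 (propagate distance d=39): x=19.6000 theta=0.4000
After 2 (thin lens f=59): x=19.6000 theta=4/59 (≈0.0678)
After 3 (propagate distance d=17): x=6122/295 (≈20.7525) theta=4/59 (≈0.0678)
Rounded to 4 decimal places: x = 20.7525, theta = 0.0678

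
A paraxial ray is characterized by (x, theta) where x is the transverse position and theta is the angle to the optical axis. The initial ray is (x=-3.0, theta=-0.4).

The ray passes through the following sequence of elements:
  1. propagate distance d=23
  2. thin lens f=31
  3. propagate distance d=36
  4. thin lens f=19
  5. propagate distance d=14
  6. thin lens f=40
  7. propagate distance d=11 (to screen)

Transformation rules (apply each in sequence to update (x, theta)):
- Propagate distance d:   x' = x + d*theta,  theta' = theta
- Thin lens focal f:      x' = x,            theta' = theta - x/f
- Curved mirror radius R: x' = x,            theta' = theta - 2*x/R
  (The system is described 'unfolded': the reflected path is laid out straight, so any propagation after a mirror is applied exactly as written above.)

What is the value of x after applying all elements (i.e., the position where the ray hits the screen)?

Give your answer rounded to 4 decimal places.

Answer: 4.6892

Derivation:
Initial: x=-3.0000 theta=-0.4000
After 1 (propagate distance d=23): x=-12.2000 theta=-0.4000
After 2 (thin lens f=31): x=-12.2000 theta=-1/155 (≈-0.0065)
After 3 (propagate distance d=36): x=-1927/155 (≈-12.4323) theta=-1/155 (≈-0.0065)
After 4 (thin lens f=19): x=-1927/155 (≈-12.4323) theta=1908/2945 (≈0.6479)
After 5 (propagate distance d=14): x=-9901/2945 (≈-3.3620) theta=1908/2945 (≈0.6479)
After 6 (thin lens f=40): x=-9901/2945 (≈-3.3620) theta=86221/117800 (≈0.7319)
After 7 (propagate distance d=11 (to screen)): x=552391/117800 (≈4.6892) theta=86221/117800 (≈0.7319)
Rounded to 4 decimal places: x = 4.6892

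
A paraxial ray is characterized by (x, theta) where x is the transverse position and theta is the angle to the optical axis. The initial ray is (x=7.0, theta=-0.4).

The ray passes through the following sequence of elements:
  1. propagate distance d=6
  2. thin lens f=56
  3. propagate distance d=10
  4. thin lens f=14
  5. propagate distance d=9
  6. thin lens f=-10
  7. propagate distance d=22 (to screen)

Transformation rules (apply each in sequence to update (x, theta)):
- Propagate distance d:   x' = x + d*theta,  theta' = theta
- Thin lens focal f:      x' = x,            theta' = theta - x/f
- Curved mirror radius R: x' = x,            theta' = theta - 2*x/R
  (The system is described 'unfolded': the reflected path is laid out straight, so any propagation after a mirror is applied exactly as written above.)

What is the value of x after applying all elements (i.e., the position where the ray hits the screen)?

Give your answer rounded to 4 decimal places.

Initial: x=7.0000 theta=-0.4000
After 1 (propagate distance d=6): x=4.6000 theta=-0.4000
After 2 (thin lens f=56): x=4.6000 theta=-27/56 (≈-0.4821)
After 3 (propagate distance d=10): x=-31/140 (≈-0.2214) theta=-27/56 (≈-0.4821)
After 4 (thin lens f=14): x=-31/140 (≈-0.2214) theta=-457/980 (≈-0.4663)
After 5 (propagate distance d=9): x=-433/98 (≈-4.4184) theta=-457/980 (≈-0.4663)
After 6 (thin lens f=-10): x=-433/98 (≈-4.4184) theta=-89/98 (≈-0.9082)
After 7 (propagate distance d=22 (to screen)): x=-2391/98 (≈-24.3980) theta=-89/98 (≈-0.9082)
Rounded to 4 decimal places: x = -24.3980

Answer: -24.3980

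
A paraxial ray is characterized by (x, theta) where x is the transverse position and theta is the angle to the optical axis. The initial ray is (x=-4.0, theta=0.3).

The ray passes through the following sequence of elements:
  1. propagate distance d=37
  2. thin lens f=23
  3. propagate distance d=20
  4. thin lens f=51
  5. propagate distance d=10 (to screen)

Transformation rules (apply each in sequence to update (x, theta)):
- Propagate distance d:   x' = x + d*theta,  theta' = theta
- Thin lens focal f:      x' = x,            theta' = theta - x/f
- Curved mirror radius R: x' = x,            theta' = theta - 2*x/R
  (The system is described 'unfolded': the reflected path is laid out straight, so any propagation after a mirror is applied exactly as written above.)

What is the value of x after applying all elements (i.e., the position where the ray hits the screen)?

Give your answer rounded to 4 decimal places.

Answer: 5.4811

Derivation:
Initial: x=-4.0000 theta=0.3000
After 1 (propagate distance d=37): x=7.1000 theta=0.3000
After 2 (thin lens f=23): x=7.1000 theta=-1/115 (≈-0.0087)
After 3 (propagate distance d=20): x=1593/230 (≈6.9261) theta=-1/115 (≈-0.0087)
After 4 (thin lens f=51): x=1593/230 (≈6.9261) theta=-113/782 (≈-0.1445)
After 5 (propagate distance d=10 (to screen)): x=21431/3910 (≈5.4811) theta=-113/782 (≈-0.1445)
Rounded to 4 decimal places: x = 5.4811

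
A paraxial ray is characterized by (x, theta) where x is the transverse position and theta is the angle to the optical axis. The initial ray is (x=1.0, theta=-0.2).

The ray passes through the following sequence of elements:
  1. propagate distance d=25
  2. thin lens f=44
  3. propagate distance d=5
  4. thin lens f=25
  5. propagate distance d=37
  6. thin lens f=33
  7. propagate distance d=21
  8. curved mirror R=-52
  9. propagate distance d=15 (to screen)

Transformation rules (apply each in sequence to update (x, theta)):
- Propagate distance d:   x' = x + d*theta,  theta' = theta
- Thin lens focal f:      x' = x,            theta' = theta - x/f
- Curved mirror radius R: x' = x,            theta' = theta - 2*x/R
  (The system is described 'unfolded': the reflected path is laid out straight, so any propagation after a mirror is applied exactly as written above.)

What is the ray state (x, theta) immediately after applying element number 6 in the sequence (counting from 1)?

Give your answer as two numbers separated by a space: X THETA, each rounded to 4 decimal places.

Answer: -1.8545 0.1289

Derivation:
Initial: x=1.0000 theta=-0.2000
After 1 (propagate distance d=25): x=-4.0000 theta=-0.2000
After 2 (thin lens f=44): x=-4.0000 theta=-6/55 (≈-0.1091)
After 3 (propagate distance d=5): x=-50/11 (≈-4.5455) theta=-6/55 (≈-0.1091)
After 4 (thin lens f=25): x=-50/11 (≈-4.5455) theta=4/55 (≈0.0727)
After 5 (propagate distance d=37): x=-102/55 (≈-1.8545) theta=4/55 (≈0.0727)
After 6 (thin lens f=33): x=-102/55 (≈-1.8545) theta=78/605 (≈0.1289)
Rounded to 4 decimal places: x = -1.8545, theta = 0.1289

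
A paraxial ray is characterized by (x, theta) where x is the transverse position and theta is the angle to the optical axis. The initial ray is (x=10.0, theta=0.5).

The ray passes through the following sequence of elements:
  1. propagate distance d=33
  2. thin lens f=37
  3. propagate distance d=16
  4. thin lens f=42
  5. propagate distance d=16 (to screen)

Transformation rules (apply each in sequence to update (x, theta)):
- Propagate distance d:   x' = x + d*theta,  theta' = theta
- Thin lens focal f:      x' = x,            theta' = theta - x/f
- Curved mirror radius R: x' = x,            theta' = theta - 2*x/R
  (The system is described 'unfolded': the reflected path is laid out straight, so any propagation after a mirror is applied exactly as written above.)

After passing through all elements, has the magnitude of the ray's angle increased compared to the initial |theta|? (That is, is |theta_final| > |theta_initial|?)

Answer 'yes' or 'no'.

Initial: x=10.0000 theta=0.5000
After 1 (propagate distance d=33): x=26.5000 theta=0.5000
After 2 (thin lens f=37): x=26.5000 theta=-8/37 (≈-0.2162)
After 3 (propagate distance d=16): x=1705/74 (≈23.0405) theta=-8/37 (≈-0.2162)
After 4 (thin lens f=42): x=1705/74 (≈23.0405) theta=-2377/3108 (≈-0.7648)
After 5 (propagate distance d=16 (to screen)): x=16789/1554 (≈10.8037) theta=-2377/3108 (≈-0.7648)
|theta_initial|=0.5000 |theta_final|=2377/3108 (≈0.7648) -> increased

Answer: yes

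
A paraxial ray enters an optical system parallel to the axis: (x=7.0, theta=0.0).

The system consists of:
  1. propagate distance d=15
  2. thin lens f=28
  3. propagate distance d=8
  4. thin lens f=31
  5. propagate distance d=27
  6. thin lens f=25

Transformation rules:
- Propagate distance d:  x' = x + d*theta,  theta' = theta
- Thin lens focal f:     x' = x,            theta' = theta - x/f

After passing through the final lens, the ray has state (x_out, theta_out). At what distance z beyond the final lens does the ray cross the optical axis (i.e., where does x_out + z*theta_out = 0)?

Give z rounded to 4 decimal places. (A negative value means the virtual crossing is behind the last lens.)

Answer: -36.5347

Derivation:
Initial: x=7.0000 theta=0.0000
After 1 (propagate distance d=15): x=7.0000 theta=0.0000
After 2 (thin lens f=28): x=7.0000 theta=-0.2500
After 3 (propagate distance d=8): x=5.0000 theta=-0.2500
After 4 (thin lens f=31): x=5.0000 theta=-51/124 (≈-0.4113)
After 5 (propagate distance d=27): x=-757/124 (≈-6.1048) theta=-51/124 (≈-0.4113)
After 6 (thin lens f=25): x=-757/124 (≈-6.1048) theta=-259/1550 (≈-0.1671)
z_focus = -x_out/theta_out = -(-757/124)/(-259/1550) = -18925/518 ≈ -36.5347
Rounded to 4 decimal places: z = -36.5347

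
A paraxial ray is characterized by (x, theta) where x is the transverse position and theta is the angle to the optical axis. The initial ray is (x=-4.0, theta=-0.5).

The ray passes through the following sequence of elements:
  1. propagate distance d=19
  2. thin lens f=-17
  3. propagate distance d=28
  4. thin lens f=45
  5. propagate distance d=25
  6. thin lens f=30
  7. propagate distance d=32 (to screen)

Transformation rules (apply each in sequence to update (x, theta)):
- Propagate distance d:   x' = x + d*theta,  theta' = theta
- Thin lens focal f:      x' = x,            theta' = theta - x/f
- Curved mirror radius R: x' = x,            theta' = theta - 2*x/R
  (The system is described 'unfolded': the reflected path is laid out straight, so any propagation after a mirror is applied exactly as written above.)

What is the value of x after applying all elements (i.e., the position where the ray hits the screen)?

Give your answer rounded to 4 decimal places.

Initial: x=-4.0000 theta=-0.5000
After 1 (propagate distance d=19): x=-13.5000 theta=-0.5000
After 2 (thin lens f=-17): x=-13.5000 theta=-22/17 (≈-1.2941)
After 3 (propagate distance d=28): x=-1691/34 (≈-49.7353) theta=-22/17 (≈-1.2941)
After 4 (thin lens f=45): x=-1691/34 (≈-49.7353) theta=-17/90 (≈-0.1889)
After 5 (propagate distance d=25): x=-8332/153 (≈-54.4575) theta=-17/90 (≈-0.1889)
After 6 (thin lens f=30): x=-8332/153 (≈-54.4575) theta=1493/918 (≈1.6264)
After 7 (propagate distance d=32 (to screen)): x=-1108/459 (≈-2.4139) theta=1493/918 (≈1.6264)
Rounded to 4 decimal places: x = -2.4139

Answer: -2.4139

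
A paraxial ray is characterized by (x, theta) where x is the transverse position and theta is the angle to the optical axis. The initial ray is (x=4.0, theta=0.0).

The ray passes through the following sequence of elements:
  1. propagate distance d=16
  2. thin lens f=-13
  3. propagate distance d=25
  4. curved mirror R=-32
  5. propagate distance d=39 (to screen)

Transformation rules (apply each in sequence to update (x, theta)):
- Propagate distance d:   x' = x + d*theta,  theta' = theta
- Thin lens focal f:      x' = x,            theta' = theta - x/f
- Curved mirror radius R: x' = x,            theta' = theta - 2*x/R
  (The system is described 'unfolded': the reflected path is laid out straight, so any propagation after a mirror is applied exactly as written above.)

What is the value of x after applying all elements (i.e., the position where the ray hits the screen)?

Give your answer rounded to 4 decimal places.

Initial: x=4.0000 theta=0.0000
After 1 (propagate distance d=16): x=4.0000 theta=0.0000
After 2 (thin lens f=-13): x=4.0000 theta=4/13 (≈0.3077)
After 3 (propagate distance d=25): x=152/13 (≈11.6923) theta=4/13 (≈0.3077)
After 4 (curved mirror R=-32): x=152/13 (≈11.6923) theta=27/26 (≈1.0385)
After 5 (propagate distance d=39 (to screen)): x=1357/26 (≈52.1923) theta=27/26 (≈1.0385)
Rounded to 4 decimal places: x = 52.1923

Answer: 52.1923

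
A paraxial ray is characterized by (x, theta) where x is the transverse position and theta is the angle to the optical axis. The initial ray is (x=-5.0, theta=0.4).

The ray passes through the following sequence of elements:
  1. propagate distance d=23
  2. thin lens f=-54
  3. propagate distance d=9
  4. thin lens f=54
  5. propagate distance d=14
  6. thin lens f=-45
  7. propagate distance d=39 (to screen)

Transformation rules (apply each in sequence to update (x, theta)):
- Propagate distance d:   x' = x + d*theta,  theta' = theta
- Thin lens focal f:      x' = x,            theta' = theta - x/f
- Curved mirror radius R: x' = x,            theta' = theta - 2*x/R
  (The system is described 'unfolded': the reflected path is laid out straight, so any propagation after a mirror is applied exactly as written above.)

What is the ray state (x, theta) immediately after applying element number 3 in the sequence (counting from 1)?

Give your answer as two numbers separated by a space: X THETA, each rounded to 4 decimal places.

Answer: 8.5000 0.4778

Derivation:
Initial: x=-5.0000 theta=0.4000
After 1 (propagate distance d=23): x=4.2000 theta=0.4000
After 2 (thin lens f=-54): x=4.2000 theta=43/90 (≈0.4778)
After 3 (propagate distance d=9): x=8.5000 theta=43/90 (≈0.4778)
Rounded to 4 decimal places: x = 8.5000, theta = 0.4778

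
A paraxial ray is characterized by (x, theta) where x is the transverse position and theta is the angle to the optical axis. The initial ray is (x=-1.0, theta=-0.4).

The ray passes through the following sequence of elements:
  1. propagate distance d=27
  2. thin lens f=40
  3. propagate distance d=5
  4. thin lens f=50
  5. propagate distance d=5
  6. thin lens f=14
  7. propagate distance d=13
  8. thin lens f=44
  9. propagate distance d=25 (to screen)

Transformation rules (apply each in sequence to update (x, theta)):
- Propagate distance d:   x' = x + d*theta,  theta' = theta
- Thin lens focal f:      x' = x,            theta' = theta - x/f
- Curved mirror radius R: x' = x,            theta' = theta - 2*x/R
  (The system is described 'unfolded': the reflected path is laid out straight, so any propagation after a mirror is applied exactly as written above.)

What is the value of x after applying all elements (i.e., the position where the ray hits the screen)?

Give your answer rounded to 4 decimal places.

Answer: 24.7190

Derivation:
Initial: x=-1.0000 theta=-0.4000
After 1 (propagate distance d=27): x=-11.8000 theta=-0.4000
After 2 (thin lens f=40): x=-11.8000 theta=-0.1050
After 3 (propagate distance d=5): x=-12.3250 theta=-0.1050
After 4 (thin lens f=50): x=-12.3250 theta=0.1415
After 5 (propagate distance d=5): x=-11.6175 theta=0.1415
After 6 (thin lens f=14): x=-11.6175 theta=27197/28000 (≈0.9713)
After 7 (propagate distance d=13): x=28271/28000 (≈1.0097) theta=27197/28000 (≈0.9713)
After 8 (thin lens f=44): x=28271/28000 (≈1.0097) theta=1168397/1232000 (≈0.9484)
After 9 (propagate distance d=25 (to screen)): x=30453849/1232000 (≈24.7190) theta=1168397/1232000 (≈0.9484)
Rounded to 4 decimal places: x = 24.7190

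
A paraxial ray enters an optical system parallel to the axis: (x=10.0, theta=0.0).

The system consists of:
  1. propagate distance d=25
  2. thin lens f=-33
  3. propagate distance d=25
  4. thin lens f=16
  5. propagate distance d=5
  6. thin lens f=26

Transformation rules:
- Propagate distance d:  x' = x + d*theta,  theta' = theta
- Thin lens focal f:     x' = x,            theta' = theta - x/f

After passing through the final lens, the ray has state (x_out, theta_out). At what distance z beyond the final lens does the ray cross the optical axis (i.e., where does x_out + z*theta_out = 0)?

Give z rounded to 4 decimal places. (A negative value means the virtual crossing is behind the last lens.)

Initial: x=10.0000 theta=0.0000
After 1 (propagate distance d=25): x=10.0000 theta=0.0000
After 2 (thin lens f=-33): x=10.0000 theta=10/33 (≈0.3030)
After 3 (propagate distance d=25): x=580/33 (≈17.5758) theta=10/33 (≈0.3030)
After 4 (thin lens f=16): x=580/33 (≈17.5758) theta=-35/44 (≈-0.7955)
After 5 (propagate distance d=5): x=1795/132 (≈13.5985) theta=-35/44 (≈-0.7955)
After 6 (thin lens f=26): x=1795/132 (≈13.5985) theta=-4525/3432 (≈-1.3185)
z_focus = -x_out/theta_out = -(1795/132)/(-4525/3432) = 9334/905 ≈ 10.3138
Rounded to 4 decimal places: z = 10.3138

Answer: 10.3138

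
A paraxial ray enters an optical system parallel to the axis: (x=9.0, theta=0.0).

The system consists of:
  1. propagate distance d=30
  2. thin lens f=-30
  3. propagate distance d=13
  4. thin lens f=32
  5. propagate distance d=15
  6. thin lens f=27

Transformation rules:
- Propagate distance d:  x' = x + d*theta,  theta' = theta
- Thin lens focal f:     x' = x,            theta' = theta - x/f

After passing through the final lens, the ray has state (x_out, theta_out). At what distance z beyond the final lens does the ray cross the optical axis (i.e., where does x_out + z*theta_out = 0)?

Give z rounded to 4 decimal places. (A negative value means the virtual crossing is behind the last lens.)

Answer: 21.6824

Derivation:
Initial: x=9.0000 theta=0.0000
After 1 (propagate distance d=30): x=9.0000 theta=0.0000
After 2 (thin lens f=-30): x=9.0000 theta=0.3000
After 3 (propagate distance d=13): x=12.9000 theta=0.3000
After 4 (thin lens f=32): x=12.9000 theta=-33/320 (≈-0.1031)
After 5 (propagate distance d=15): x=3633/320 (≈11.3531) theta=-33/320 (≈-0.1031)
After 6 (thin lens f=27): x=3633/320 (≈11.3531) theta=-377/720 (≈-0.5236)
z_focus = -x_out/theta_out = -(3633/320)/(-377/720) = 32697/1508 ≈ 21.6824
Rounded to 4 decimal places: z = 21.6824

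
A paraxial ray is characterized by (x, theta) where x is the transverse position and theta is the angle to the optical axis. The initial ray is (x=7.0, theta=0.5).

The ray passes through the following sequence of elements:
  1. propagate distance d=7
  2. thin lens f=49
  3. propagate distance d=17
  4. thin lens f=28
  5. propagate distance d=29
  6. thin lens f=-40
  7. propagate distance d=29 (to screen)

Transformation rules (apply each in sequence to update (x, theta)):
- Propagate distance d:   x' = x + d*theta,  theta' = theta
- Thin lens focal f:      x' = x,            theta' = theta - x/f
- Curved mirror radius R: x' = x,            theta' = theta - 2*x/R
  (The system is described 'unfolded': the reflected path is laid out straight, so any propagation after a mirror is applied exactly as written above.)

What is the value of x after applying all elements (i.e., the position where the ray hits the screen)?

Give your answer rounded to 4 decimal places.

Answer: 5.7268

Derivation:
Initial: x=7.0000 theta=0.5000
After 1 (propagate distance d=7): x=10.5000 theta=0.5000
After 2 (thin lens f=49): x=10.5000 theta=2/7 (≈0.2857)
After 3 (propagate distance d=17): x=215/14 (≈15.3571) theta=2/7 (≈0.2857)
After 4 (thin lens f=28): x=215/14 (≈15.3571) theta=-103/392 (≈-0.2628)
After 5 (propagate distance d=29): x=3033/392 (≈7.7372) theta=-103/392 (≈-0.2628)
After 6 (thin lens f=-40): x=3033/392 (≈7.7372) theta=-1087/15680 (≈-0.0693)
After 7 (propagate distance d=29 (to screen)): x=89797/15680 (≈5.7268) theta=-1087/15680 (≈-0.0693)
Rounded to 4 decimal places: x = 5.7268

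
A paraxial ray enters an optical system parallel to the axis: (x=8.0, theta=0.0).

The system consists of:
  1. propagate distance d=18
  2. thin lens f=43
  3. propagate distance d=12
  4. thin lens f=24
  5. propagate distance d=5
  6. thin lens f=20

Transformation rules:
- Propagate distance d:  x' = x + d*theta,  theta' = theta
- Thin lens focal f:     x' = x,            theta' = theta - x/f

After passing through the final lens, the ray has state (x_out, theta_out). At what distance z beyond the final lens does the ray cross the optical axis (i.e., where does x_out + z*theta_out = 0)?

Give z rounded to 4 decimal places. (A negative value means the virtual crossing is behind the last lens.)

Answer: 5.9783

Derivation:
Initial: x=8.0000 theta=0.0000
After 1 (propagate distance d=18): x=8.0000 theta=0.0000
After 2 (thin lens f=43): x=8.0000 theta=-8/43 (≈-0.1860)
After 3 (propagate distance d=12): x=248/43 (≈5.7674) theta=-8/43 (≈-0.1860)
After 4 (thin lens f=24): x=248/43 (≈5.7674) theta=-55/129 (≈-0.4264)
After 5 (propagate distance d=5): x=469/129 (≈3.6357) theta=-55/129 (≈-0.4264)
After 6 (thin lens f=20): x=469/129 (≈3.6357) theta=-523/860 (≈-0.6081)
z_focus = -x_out/theta_out = -(469/129)/(-523/860) = 9380/1569 ≈ 5.9783
Rounded to 4 decimal places: z = 5.9783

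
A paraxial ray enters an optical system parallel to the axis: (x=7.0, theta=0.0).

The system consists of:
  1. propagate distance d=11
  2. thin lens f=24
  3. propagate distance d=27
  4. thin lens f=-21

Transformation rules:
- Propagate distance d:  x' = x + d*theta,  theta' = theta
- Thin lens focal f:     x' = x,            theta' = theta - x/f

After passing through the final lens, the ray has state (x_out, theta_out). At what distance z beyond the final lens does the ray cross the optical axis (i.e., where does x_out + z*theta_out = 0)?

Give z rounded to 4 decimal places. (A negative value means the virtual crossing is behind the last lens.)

Initial: x=7.0000 theta=0.0000
After 1 (propagate distance d=11): x=7.0000 theta=0.0000
After 2 (thin lens f=24): x=7.0000 theta=-7/24 (≈-0.2917)
After 3 (propagate distance d=27): x=-0.8750 theta=-7/24 (≈-0.2917)
After 4 (thin lens f=-21): x=-0.8750 theta=-1/3 (≈-0.3333)
z_focus = -x_out/theta_out = -(-0.8750)/(-1/3) = -2.6250
Rounded to 4 decimal places: z = -2.6250

Answer: -2.6250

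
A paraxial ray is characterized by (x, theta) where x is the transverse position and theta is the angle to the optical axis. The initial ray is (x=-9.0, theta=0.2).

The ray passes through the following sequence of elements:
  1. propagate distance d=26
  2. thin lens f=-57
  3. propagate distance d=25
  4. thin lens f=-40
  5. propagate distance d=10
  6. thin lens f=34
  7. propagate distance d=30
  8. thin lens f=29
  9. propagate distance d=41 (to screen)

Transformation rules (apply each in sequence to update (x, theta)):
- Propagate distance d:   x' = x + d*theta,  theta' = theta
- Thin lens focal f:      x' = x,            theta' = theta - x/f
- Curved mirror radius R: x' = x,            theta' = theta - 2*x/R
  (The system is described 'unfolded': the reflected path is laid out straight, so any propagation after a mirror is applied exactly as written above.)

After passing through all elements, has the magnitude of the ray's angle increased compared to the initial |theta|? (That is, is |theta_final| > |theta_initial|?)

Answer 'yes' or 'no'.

Initial: x=-9.0000 theta=0.2000
After 1 (propagate distance d=26): x=-3.8000 theta=0.2000
After 2 (thin lens f=-57): x=-3.8000 theta=2/15 (≈0.1333)
After 3 (propagate distance d=25): x=-7/15 (≈-0.4667) theta=2/15 (≈0.1333)
After 4 (thin lens f=-40): x=-7/15 (≈-0.4667) theta=73/600 (≈0.1217)
After 5 (propagate distance d=10): x=0.7500 theta=73/600 (≈0.1217)
After 6 (thin lens f=34): x=0.7500 theta=127/1275 (≈0.0996)
After 7 (propagate distance d=30): x=1271/340 (≈3.7382) theta=127/1275 (≈0.0996)
After 8 (thin lens f=29): x=1271/340 (≈3.7382) theta=-4333/147900 (≈-0.0293)
After 9 (propagate distance d=41 (to screen)): x=93808/36975 (≈2.5371) theta=-4333/147900 (≈-0.0293)
|theta_initial|=0.2000 |theta_final|=4333/147900 (≈0.0293) -> not increased

Answer: no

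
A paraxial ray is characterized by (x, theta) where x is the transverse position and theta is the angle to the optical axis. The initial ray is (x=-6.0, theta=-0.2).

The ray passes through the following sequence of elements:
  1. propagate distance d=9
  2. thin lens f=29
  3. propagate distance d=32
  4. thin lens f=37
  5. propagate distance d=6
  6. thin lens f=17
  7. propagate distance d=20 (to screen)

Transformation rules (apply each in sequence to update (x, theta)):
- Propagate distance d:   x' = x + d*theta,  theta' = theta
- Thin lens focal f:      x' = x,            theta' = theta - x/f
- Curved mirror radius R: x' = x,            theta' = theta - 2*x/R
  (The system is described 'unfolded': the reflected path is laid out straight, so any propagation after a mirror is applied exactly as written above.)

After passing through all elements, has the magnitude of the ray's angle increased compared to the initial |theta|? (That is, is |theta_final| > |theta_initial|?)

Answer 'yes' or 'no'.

Initial: x=-6.0000 theta=-0.2000
After 1 (propagate distance d=9): x=-7.8000 theta=-0.2000
After 2 (thin lens f=29): x=-7.8000 theta=2/29 (≈0.0690)
After 3 (propagate distance d=32): x=-811/145 (≈-5.5931) theta=2/29 (≈0.0690)
After 4 (thin lens f=37): x=-811/145 (≈-5.5931) theta=1181/5365 (≈0.2201)
After 5 (propagate distance d=6): x=-22921/5365 (≈-4.2723) theta=1181/5365 (≈0.2201)
After 6 (thin lens f=17): x=-22921/5365 (≈-4.2723) theta=42998/91205 (≈0.4714)
After 7 (propagate distance d=20 (to screen)): x=470303/91205 (≈5.1565) theta=42998/91205 (≈0.4714)
|theta_initial|=0.2000 |theta_final|=42998/91205 (≈0.4714) -> increased

Answer: yes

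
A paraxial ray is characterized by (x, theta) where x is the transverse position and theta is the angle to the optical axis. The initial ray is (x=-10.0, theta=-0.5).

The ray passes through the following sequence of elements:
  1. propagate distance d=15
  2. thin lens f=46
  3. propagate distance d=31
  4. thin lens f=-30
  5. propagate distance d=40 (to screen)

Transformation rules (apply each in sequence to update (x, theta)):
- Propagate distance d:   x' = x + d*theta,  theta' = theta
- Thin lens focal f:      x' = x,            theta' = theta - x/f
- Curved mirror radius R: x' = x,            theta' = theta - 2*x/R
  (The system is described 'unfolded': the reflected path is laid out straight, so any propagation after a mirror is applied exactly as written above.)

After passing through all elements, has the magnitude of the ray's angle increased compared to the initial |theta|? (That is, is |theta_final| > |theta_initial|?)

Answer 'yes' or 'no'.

Initial: x=-10.0000 theta=-0.5000
After 1 (propagate distance d=15): x=-17.5000 theta=-0.5000
After 2 (thin lens f=46): x=-17.5000 theta=-11/92 (≈-0.1196)
After 3 (propagate distance d=31): x=-1951/92 (≈-21.2065) theta=-11/92 (≈-0.1196)
After 4 (thin lens f=-30): x=-1951/92 (≈-21.2065) theta=-2281/2760 (≈-0.8264)
After 5 (propagate distance d=40 (to screen)): x=-14977/276 (≈-54.2645) theta=-2281/2760 (≈-0.8264)
|theta_initial|=0.5000 |theta_final|=2281/2760 (≈0.8264) -> increased

Answer: yes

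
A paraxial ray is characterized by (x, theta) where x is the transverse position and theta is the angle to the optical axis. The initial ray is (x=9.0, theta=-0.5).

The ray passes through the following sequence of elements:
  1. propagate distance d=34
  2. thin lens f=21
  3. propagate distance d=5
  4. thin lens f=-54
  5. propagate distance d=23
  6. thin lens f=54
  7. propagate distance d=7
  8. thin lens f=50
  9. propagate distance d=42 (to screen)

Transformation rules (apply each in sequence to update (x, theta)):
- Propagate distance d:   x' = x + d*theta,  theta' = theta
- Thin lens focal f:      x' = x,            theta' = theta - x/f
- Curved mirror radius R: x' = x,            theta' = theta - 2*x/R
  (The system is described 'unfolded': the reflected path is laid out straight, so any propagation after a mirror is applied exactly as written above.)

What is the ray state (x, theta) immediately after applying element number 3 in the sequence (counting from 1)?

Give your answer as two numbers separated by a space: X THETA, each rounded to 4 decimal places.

Initial: x=9.0000 theta=-0.5000
After 1 (propagate distance d=34): x=-8.0000 theta=-0.5000
After 2 (thin lens f=21): x=-8.0000 theta=-5/42 (≈-0.1190)
After 3 (propagate distance d=5): x=-361/42 (≈-8.5952) theta=-5/42 (≈-0.1190)
Rounded to 4 decimal places: x = -8.5952, theta = -0.1190

Answer: -8.5952 -0.1190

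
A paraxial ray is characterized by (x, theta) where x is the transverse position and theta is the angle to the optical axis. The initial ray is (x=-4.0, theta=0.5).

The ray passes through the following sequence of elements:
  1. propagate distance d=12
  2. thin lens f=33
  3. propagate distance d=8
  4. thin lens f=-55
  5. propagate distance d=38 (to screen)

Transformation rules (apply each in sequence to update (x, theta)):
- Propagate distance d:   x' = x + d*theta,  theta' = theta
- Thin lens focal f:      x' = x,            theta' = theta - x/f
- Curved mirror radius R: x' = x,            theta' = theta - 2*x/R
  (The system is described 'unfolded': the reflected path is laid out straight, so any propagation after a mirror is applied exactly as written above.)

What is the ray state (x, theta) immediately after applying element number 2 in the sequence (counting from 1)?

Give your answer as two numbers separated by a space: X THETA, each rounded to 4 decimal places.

Initial: x=-4.0000 theta=0.5000
After 1 (propagate distance d=12): x=2.0000 theta=0.5000
After 2 (thin lens f=33): x=2.0000 theta=29/66 (≈0.4394)
Rounded to 4 decimal places: x = 2.0000, theta = 0.4394

Answer: 2.0000 0.4394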